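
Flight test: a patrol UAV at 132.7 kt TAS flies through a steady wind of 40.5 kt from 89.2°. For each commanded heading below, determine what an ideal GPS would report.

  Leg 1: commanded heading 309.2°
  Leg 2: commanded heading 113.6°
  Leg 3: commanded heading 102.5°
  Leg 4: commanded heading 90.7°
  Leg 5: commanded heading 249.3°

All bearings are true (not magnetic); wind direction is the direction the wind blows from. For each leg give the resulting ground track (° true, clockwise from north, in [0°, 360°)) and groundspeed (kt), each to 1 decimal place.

Leg 1: heading 309.2°; drift -9.0° → track 300.2°, groundspeed 165.8 kt
Leg 2: heading 113.6°; drift +9.9° → track 123.5°, groundspeed 97.3 kt
Leg 3: heading 102.5°; drift +5.7° → track 108.2°, groundspeed 93.8 kt
Leg 4: heading 90.7°; drift +0.7° → track 91.4°, groundspeed 92.2 kt
Leg 5: heading 249.3°; drift +4.6° → track 253.9°, groundspeed 171.3 kt

Leg 1: track=300.2°, groundspeed=165.8 kt
Leg 2: track=123.5°, groundspeed=97.3 kt
Leg 3: track=108.2°, groundspeed=93.8 kt
Leg 4: track=91.4°, groundspeed=92.2 kt
Leg 5: track=253.9°, groundspeed=171.3 kt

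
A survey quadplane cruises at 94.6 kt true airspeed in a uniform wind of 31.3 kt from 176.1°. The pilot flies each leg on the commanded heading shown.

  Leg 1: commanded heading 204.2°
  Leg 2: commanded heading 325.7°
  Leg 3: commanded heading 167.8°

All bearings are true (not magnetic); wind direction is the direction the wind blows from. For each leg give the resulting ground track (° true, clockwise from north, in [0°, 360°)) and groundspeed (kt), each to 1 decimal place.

Leg 1: track=216.6°, groundspeed=68.6 kt
Leg 2: track=333.1°, groundspeed=122.6 kt
Leg 3: track=163.7°, groundspeed=63.8 kt

Leg 1: heading 204.2°; drift +12.4° → track 216.6°, groundspeed 68.6 kt
Leg 2: heading 325.7°; drift +7.4° → track 333.1°, groundspeed 122.6 kt
Leg 3: heading 167.8°; drift -4.1° → track 163.7°, groundspeed 63.8 kt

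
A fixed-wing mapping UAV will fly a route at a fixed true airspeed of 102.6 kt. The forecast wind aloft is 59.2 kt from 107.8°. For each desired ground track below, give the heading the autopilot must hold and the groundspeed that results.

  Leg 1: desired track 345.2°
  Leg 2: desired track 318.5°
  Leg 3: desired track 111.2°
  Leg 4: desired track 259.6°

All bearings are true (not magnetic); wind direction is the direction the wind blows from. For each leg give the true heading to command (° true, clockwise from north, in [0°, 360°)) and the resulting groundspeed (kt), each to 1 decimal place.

Leg 1: heading=14.3°, groundspeed=121.6 kt
Leg 2: heading=335.6°, groundspeed=149.0 kt
Leg 3: heading=109.2°, groundspeed=43.4 kt
Leg 4: heading=243.8°, groundspeed=150.9 kt

Leg 1: desired track 345.2°; wind correction +29.1° → command heading 14.3°, groundspeed 121.6 kt
Leg 2: desired track 318.5°; wind correction +17.1° → command heading 335.6°, groundspeed 149.0 kt
Leg 3: desired track 111.2°; wind correction -2.0° → command heading 109.2°, groundspeed 43.4 kt
Leg 4: desired track 259.6°; wind correction -15.8° → command heading 243.8°, groundspeed 150.9 kt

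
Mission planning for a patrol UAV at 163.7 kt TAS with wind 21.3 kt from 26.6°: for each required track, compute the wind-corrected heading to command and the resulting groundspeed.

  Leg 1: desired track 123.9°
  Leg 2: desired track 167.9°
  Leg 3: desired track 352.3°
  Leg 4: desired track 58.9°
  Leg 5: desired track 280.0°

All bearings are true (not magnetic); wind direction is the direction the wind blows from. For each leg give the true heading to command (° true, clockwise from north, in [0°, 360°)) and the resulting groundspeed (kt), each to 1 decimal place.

Leg 1: desired track 123.9°; wind correction -7.4° → command heading 116.5°, groundspeed 165.0 kt
Leg 2: desired track 167.9°; wind correction -4.7° → command heading 163.2°, groundspeed 179.8 kt
Leg 3: desired track 352.3°; wind correction +4.2° → command heading 356.5°, groundspeed 145.7 kt
Leg 4: desired track 58.9°; wind correction -4.0° → command heading 54.9°, groundspeed 145.3 kt
Leg 5: desired track 280.0°; wind correction +7.2° → command heading 287.2°, groundspeed 168.5 kt

Leg 1: heading=116.5°, groundspeed=165.0 kt
Leg 2: heading=163.2°, groundspeed=179.8 kt
Leg 3: heading=356.5°, groundspeed=145.7 kt
Leg 4: heading=54.9°, groundspeed=145.3 kt
Leg 5: heading=287.2°, groundspeed=168.5 kt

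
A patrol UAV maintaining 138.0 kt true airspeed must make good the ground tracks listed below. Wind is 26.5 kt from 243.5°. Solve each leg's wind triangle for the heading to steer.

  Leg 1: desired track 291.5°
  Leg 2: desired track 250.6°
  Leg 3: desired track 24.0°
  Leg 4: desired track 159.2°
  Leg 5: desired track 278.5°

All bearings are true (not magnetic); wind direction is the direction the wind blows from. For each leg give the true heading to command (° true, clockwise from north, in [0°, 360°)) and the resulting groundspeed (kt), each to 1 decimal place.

Leg 1: heading=283.3°, groundspeed=118.9 kt
Leg 2: heading=249.2°, groundspeed=111.7 kt
Leg 3: heading=17.0°, groundspeed=157.4 kt
Leg 4: heading=170.2°, groundspeed=132.8 kt
Leg 5: heading=272.2°, groundspeed=115.5 kt

Leg 1: desired track 291.5°; wind correction -8.2° → command heading 283.3°, groundspeed 118.9 kt
Leg 2: desired track 250.6°; wind correction -1.4° → command heading 249.2°, groundspeed 111.7 kt
Leg 3: desired track 24.0°; wind correction -7.0° → command heading 17.0°, groundspeed 157.4 kt
Leg 4: desired track 159.2°; wind correction +11.0° → command heading 170.2°, groundspeed 132.8 kt
Leg 5: desired track 278.5°; wind correction -6.3° → command heading 272.2°, groundspeed 115.5 kt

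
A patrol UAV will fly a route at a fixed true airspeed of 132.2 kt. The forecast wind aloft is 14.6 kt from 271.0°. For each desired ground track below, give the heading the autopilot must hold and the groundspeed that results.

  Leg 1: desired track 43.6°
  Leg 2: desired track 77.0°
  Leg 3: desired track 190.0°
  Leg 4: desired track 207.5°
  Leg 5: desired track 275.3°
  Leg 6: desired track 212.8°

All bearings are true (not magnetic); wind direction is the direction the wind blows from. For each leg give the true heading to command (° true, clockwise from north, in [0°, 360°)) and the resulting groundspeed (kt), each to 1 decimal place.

Leg 1: desired track 43.6°; wind correction -4.7° → command heading 38.9°, groundspeed 141.6 kt
Leg 2: desired track 77.0°; wind correction -1.5° → command heading 75.5°, groundspeed 146.3 kt
Leg 3: desired track 190.0°; wind correction +6.3° → command heading 196.3°, groundspeed 129.1 kt
Leg 4: desired track 207.5°; wind correction +5.7° → command heading 213.2°, groundspeed 125.0 kt
Leg 5: desired track 275.3°; wind correction -0.5° → command heading 274.8°, groundspeed 117.6 kt
Leg 6: desired track 212.8°; wind correction +5.4° → command heading 218.2°, groundspeed 123.9 kt

Leg 1: heading=38.9°, groundspeed=141.6 kt
Leg 2: heading=75.5°, groundspeed=146.3 kt
Leg 3: heading=196.3°, groundspeed=129.1 kt
Leg 4: heading=213.2°, groundspeed=125.0 kt
Leg 5: heading=274.8°, groundspeed=117.6 kt
Leg 6: heading=218.2°, groundspeed=123.9 kt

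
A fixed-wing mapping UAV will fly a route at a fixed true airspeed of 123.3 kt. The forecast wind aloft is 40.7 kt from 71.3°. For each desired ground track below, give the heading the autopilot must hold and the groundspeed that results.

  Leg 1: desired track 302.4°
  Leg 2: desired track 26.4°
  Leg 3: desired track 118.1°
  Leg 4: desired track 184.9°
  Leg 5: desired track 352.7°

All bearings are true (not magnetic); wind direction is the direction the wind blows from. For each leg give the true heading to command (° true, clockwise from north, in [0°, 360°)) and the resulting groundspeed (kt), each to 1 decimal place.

Leg 1: desired track 302.4°; wind correction +14.9° → command heading 317.3°, groundspeed 144.7 kt
Leg 2: desired track 26.4°; wind correction +13.5° → command heading 39.9°, groundspeed 91.1 kt
Leg 3: desired track 118.1°; wind correction -13.9° → command heading 104.2°, groundspeed 91.8 kt
Leg 4: desired track 184.9°; wind correction -17.6° → command heading 167.3°, groundspeed 133.8 kt
Leg 5: desired track 352.7°; wind correction +18.9° → command heading 11.6°, groundspeed 108.6 kt

Leg 1: heading=317.3°, groundspeed=144.7 kt
Leg 2: heading=39.9°, groundspeed=91.1 kt
Leg 3: heading=104.2°, groundspeed=91.8 kt
Leg 4: heading=167.3°, groundspeed=133.8 kt
Leg 5: heading=11.6°, groundspeed=108.6 kt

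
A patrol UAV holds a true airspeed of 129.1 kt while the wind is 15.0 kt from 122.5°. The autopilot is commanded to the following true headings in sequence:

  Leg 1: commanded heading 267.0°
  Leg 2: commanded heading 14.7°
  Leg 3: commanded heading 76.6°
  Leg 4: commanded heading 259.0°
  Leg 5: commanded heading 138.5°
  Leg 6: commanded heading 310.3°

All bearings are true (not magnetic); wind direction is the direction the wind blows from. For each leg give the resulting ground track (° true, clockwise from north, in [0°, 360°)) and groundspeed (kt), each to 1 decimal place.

Leg 1: track=270.5°, groundspeed=141.6 kt
Leg 2: track=8.6°, groundspeed=134.4 kt
Leg 3: track=71.4°, groundspeed=119.1 kt
Leg 4: track=263.2°, groundspeed=140.4 kt
Leg 5: track=140.6°, groundspeed=114.8 kt
Leg 6: track=309.5°, groundspeed=144.0 kt

Leg 1: heading 267.0°; drift +3.5° → track 270.5°, groundspeed 141.6 kt
Leg 2: heading 14.7°; drift -6.1° → track 8.6°, groundspeed 134.4 kt
Leg 3: heading 76.6°; drift -5.2° → track 71.4°, groundspeed 119.1 kt
Leg 4: heading 259.0°; drift +4.2° → track 263.2°, groundspeed 140.4 kt
Leg 5: heading 138.5°; drift +2.1° → track 140.6°, groundspeed 114.8 kt
Leg 6: heading 310.3°; drift -0.8° → track 309.5°, groundspeed 144.0 kt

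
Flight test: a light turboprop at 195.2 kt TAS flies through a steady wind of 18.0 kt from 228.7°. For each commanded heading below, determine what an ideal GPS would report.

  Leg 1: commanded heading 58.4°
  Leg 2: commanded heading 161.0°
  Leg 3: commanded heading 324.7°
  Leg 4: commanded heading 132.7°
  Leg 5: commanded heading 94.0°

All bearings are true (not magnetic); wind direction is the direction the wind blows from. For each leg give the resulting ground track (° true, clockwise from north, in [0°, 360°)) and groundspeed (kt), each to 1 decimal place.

Leg 1: heading 58.4°; drift -0.8° → track 57.6°, groundspeed 213.0 kt
Leg 2: heading 161.0°; drift -5.1° → track 155.9°, groundspeed 189.1 kt
Leg 3: heading 324.7°; drift +5.2° → track 329.9°, groundspeed 197.9 kt
Leg 4: heading 132.7°; drift -5.2° → track 127.5°, groundspeed 197.9 kt
Leg 5: heading 94.0°; drift -3.5° → track 90.5°, groundspeed 208.3 kt

Leg 1: track=57.6°, groundspeed=213.0 kt
Leg 2: track=155.9°, groundspeed=189.1 kt
Leg 3: track=329.9°, groundspeed=197.9 kt
Leg 4: track=127.5°, groundspeed=197.9 kt
Leg 5: track=90.5°, groundspeed=208.3 kt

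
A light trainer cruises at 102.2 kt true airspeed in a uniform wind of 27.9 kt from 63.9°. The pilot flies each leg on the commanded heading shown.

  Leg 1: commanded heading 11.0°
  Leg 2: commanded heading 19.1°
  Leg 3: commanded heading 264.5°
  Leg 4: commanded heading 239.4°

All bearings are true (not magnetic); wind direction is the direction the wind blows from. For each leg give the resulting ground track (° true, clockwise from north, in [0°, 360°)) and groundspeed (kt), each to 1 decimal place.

Leg 1: track=356.4°, groundspeed=88.2 kt
Leg 2: track=5.7°, groundspeed=84.7 kt
Leg 3: track=260.1°, groundspeed=128.7 kt
Leg 4: track=240.4°, groundspeed=130.0 kt

Leg 1: heading 11.0°; drift -14.6° → track 356.4°, groundspeed 88.2 kt
Leg 2: heading 19.1°; drift -13.4° → track 5.7°, groundspeed 84.7 kt
Leg 3: heading 264.5°; drift -4.4° → track 260.1°, groundspeed 128.7 kt
Leg 4: heading 239.4°; drift +1.0° → track 240.4°, groundspeed 130.0 kt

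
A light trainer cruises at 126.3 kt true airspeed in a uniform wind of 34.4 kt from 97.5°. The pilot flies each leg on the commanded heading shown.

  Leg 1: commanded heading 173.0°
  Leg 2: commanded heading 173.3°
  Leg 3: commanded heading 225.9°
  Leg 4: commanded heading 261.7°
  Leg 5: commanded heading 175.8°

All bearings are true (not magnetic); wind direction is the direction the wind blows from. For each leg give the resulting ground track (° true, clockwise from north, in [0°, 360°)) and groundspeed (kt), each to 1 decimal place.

Leg 1: track=188.8°, groundspeed=122.3 kt
Leg 2: track=189.1°, groundspeed=122.5 kt
Leg 3: track=236.2°, groundspeed=150.1 kt
Leg 4: track=265.1°, groundspeed=159.7 kt
Leg 5: track=191.6°, groundspeed=124.0 kt

Leg 1: heading 173.0°; drift +15.8° → track 188.8°, groundspeed 122.3 kt
Leg 2: heading 173.3°; drift +15.8° → track 189.1°, groundspeed 122.5 kt
Leg 3: heading 225.9°; drift +10.3° → track 236.2°, groundspeed 150.1 kt
Leg 4: heading 261.7°; drift +3.4° → track 265.1°, groundspeed 159.7 kt
Leg 5: heading 175.8°; drift +15.8° → track 191.6°, groundspeed 124.0 kt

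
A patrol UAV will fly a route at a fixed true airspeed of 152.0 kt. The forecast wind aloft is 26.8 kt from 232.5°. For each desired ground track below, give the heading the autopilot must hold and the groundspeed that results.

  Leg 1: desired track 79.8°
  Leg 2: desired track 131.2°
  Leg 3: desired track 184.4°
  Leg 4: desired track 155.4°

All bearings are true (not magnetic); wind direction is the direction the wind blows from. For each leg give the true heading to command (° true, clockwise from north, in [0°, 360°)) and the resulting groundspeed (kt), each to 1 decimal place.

Leg 1: desired track 79.8°; wind correction +4.6° → command heading 84.4°, groundspeed 175.3 kt
Leg 2: desired track 131.2°; wind correction +10.0° → command heading 141.2°, groundspeed 155.0 kt
Leg 3: desired track 184.4°; wind correction +7.5° → command heading 191.9°, groundspeed 132.8 kt
Leg 4: desired track 155.4°; wind correction +9.9° → command heading 165.3°, groundspeed 143.8 kt

Leg 1: heading=84.4°, groundspeed=175.3 kt
Leg 2: heading=141.2°, groundspeed=155.0 kt
Leg 3: heading=191.9°, groundspeed=132.8 kt
Leg 4: heading=165.3°, groundspeed=143.8 kt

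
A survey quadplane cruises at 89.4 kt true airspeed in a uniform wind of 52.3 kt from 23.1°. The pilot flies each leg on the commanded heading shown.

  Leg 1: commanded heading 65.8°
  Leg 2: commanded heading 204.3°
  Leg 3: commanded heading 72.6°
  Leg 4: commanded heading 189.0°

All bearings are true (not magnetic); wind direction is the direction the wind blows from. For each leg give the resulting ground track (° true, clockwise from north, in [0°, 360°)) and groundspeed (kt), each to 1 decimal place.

Leg 1: heading 65.8°; drift +34.8° → track 100.6°, groundspeed 62.1 kt
Leg 2: heading 204.3°; drift -0.4° → track 203.9°, groundspeed 141.7 kt
Leg 3: heading 72.6°; drift +35.7° → track 108.3°, groundspeed 68.2 kt
Leg 4: heading 189.0°; drift +5.2° → track 194.2°, groundspeed 140.7 kt

Leg 1: track=100.6°, groundspeed=62.1 kt
Leg 2: track=203.9°, groundspeed=141.7 kt
Leg 3: track=108.3°, groundspeed=68.2 kt
Leg 4: track=194.2°, groundspeed=140.7 kt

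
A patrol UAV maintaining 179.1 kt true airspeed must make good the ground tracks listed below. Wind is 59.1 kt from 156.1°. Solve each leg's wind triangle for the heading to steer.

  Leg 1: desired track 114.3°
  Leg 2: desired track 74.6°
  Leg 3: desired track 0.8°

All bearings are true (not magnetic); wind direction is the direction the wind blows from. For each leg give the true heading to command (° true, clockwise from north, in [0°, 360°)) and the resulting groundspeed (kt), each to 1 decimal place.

Leg 1: desired track 114.3°; wind correction +12.7° → command heading 127.0°, groundspeed 130.7 kt
Leg 2: desired track 74.6°; wind correction +19.0° → command heading 93.6°, groundspeed 160.6 kt
Leg 3: desired track 0.8°; wind correction +7.9° → command heading 8.7°, groundspeed 231.1 kt

Leg 1: heading=127.0°, groundspeed=130.7 kt
Leg 2: heading=93.6°, groundspeed=160.6 kt
Leg 3: heading=8.7°, groundspeed=231.1 kt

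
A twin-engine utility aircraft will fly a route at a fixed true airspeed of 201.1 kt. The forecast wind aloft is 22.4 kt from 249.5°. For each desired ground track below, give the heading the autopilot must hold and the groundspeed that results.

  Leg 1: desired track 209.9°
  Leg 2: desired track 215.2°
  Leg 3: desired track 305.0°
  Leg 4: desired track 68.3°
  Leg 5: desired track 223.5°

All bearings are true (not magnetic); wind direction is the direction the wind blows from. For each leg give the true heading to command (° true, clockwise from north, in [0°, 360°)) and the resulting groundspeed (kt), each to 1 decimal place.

Leg 1: heading=214.0°, groundspeed=183.3 kt
Leg 2: heading=218.8°, groundspeed=182.2 kt
Leg 3: heading=299.7°, groundspeed=187.6 kt
Leg 4: heading=68.2°, groundspeed=223.5 kt
Leg 5: heading=226.3°, groundspeed=180.7 kt

Leg 1: desired track 209.9°; wind correction +4.1° → command heading 214.0°, groundspeed 183.3 kt
Leg 2: desired track 215.2°; wind correction +3.6° → command heading 218.8°, groundspeed 182.2 kt
Leg 3: desired track 305.0°; wind correction -5.3° → command heading 299.7°, groundspeed 187.6 kt
Leg 4: desired track 68.3°; wind correction -0.1° → command heading 68.2°, groundspeed 223.5 kt
Leg 5: desired track 223.5°; wind correction +2.8° → command heading 226.3°, groundspeed 180.7 kt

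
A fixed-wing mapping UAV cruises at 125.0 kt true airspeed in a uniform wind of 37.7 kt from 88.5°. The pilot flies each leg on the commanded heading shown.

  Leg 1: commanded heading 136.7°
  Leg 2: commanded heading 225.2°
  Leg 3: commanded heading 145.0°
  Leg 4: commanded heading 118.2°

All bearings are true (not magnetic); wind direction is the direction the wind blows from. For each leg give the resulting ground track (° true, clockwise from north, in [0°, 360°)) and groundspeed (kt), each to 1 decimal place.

Leg 1: track=152.4°, groundspeed=103.8 kt
Leg 2: track=234.8°, groundspeed=154.6 kt
Leg 3: track=161.8°, groundspeed=108.8 kt
Leg 4: track=129.6°, groundspeed=94.1 kt

Leg 1: heading 136.7°; drift +15.7° → track 152.4°, groundspeed 103.8 kt
Leg 2: heading 225.2°; drift +9.6° → track 234.8°, groundspeed 154.6 kt
Leg 3: heading 145.0°; drift +16.8° → track 161.8°, groundspeed 108.8 kt
Leg 4: heading 118.2°; drift +11.4° → track 129.6°, groundspeed 94.1 kt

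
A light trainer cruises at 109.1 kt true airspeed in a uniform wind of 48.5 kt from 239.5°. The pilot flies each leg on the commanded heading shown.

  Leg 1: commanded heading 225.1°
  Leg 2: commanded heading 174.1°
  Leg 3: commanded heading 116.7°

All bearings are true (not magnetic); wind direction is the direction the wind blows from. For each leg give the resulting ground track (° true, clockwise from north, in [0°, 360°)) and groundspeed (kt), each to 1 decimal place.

Leg 1: track=214.1°, groundspeed=63.3 kt
Leg 2: track=147.7°, groundspeed=99.2 kt
Leg 3: track=99.9°, groundspeed=141.4 kt

Leg 1: heading 225.1°; drift -11.0° → track 214.1°, groundspeed 63.3 kt
Leg 2: heading 174.1°; drift -26.4° → track 147.7°, groundspeed 99.2 kt
Leg 3: heading 116.7°; drift -16.8° → track 99.9°, groundspeed 141.4 kt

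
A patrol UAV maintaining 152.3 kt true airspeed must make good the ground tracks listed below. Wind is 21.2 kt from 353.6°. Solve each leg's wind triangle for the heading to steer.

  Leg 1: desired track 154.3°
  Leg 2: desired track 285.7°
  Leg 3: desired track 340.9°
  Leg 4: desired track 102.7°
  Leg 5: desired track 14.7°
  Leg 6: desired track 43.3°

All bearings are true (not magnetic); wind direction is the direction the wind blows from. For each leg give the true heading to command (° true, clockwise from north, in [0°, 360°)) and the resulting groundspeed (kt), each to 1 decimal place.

Leg 1: desired track 154.3°; wind correction -2.6° → command heading 151.7°, groundspeed 172.1 kt
Leg 2: desired track 285.7°; wind correction +7.4° → command heading 293.1°, groundspeed 143.1 kt
Leg 3: desired track 340.9°; wind correction +1.8° → command heading 342.7°, groundspeed 131.5 kt
Leg 4: desired track 102.7°; wind correction -7.6° → command heading 95.1°, groundspeed 157.9 kt
Leg 5: desired track 14.7°; wind correction -2.9° → command heading 11.8°, groundspeed 132.3 kt
Leg 6: desired track 43.3°; wind correction -6.1° → command heading 37.2°, groundspeed 137.7 kt

Leg 1: heading=151.7°, groundspeed=172.1 kt
Leg 2: heading=293.1°, groundspeed=143.1 kt
Leg 3: heading=342.7°, groundspeed=131.5 kt
Leg 4: heading=95.1°, groundspeed=157.9 kt
Leg 5: heading=11.8°, groundspeed=132.3 kt
Leg 6: heading=37.2°, groundspeed=137.7 kt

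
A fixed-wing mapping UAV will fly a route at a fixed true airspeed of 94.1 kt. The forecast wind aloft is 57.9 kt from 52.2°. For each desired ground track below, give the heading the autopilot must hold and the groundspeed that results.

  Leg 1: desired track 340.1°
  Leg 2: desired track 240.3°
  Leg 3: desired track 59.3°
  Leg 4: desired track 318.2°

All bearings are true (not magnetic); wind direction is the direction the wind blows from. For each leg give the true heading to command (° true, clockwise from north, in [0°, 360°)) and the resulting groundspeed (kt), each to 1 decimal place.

Leg 1: desired track 340.1°; wind correction +35.8° → command heading 15.9°, groundspeed 58.5 kt
Leg 2: desired track 240.3°; wind correction +5.0° → command heading 245.3°, groundspeed 151.1 kt
Leg 3: desired track 59.3°; wind correction -4.4° → command heading 54.9°, groundspeed 36.4 kt
Leg 4: desired track 318.2°; wind correction +37.9° → command heading 356.1°, groundspeed 78.3 kt

Leg 1: heading=15.9°, groundspeed=58.5 kt
Leg 2: heading=245.3°, groundspeed=151.1 kt
Leg 3: heading=54.9°, groundspeed=36.4 kt
Leg 4: heading=356.1°, groundspeed=78.3 kt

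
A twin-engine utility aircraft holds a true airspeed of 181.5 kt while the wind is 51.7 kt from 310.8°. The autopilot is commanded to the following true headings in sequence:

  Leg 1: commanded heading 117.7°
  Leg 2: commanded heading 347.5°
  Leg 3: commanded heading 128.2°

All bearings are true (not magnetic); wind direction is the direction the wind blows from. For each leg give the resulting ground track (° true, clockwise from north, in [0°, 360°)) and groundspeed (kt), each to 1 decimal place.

Leg 1: heading 117.7°; drift +2.9° → track 120.6°, groundspeed 232.2 kt
Leg 2: heading 347.5°; drift +12.4° → track 359.9°, groundspeed 143.4 kt
Leg 3: heading 128.2°; drift +0.6° → track 128.8°, groundspeed 233.2 kt

Leg 1: track=120.6°, groundspeed=232.2 kt
Leg 2: track=359.9°, groundspeed=143.4 kt
Leg 3: track=128.8°, groundspeed=233.2 kt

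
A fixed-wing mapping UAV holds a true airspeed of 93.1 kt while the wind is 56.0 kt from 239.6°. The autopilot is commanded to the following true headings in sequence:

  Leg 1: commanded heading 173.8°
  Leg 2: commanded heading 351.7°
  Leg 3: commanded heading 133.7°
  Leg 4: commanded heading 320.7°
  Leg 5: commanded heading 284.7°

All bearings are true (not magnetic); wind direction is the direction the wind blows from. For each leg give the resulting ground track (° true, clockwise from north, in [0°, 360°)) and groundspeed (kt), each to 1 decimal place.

Leg 1: track=137.7°, groundspeed=86.8 kt
Leg 2: track=16.1°, groundspeed=125.4 kt
Leg 3: track=107.3°, groundspeed=121.1 kt
Leg 4: track=353.9°, groundspeed=100.9 kt
Leg 5: track=321.2°, groundspeed=66.7 kt

Leg 1: heading 173.8°; drift -36.1° → track 137.7°, groundspeed 86.8 kt
Leg 2: heading 351.7°; drift +24.4° → track 16.1°, groundspeed 125.4 kt
Leg 3: heading 133.7°; drift -26.4° → track 107.3°, groundspeed 121.1 kt
Leg 4: heading 320.7°; drift +33.2° → track 353.9°, groundspeed 100.9 kt
Leg 5: heading 284.7°; drift +36.5° → track 321.2°, groundspeed 66.7 kt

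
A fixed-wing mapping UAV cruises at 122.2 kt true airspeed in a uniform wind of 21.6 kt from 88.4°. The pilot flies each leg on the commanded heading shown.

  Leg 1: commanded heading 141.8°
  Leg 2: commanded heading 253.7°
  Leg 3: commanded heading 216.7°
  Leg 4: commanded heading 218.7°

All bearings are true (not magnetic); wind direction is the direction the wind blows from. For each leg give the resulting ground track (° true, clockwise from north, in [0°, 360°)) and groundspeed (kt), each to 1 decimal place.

Leg 1: heading 141.8°; drift +9.0° → track 150.8°, groundspeed 110.7 kt
Leg 2: heading 253.7°; drift +2.2° → track 255.9°, groundspeed 143.2 kt
Leg 3: heading 216.7°; drift +7.1° → track 223.8°, groundspeed 136.6 kt
Leg 4: heading 218.7°; drift +6.9° → track 225.6°, groundspeed 137.2 kt

Leg 1: track=150.8°, groundspeed=110.7 kt
Leg 2: track=255.9°, groundspeed=143.2 kt
Leg 3: track=223.8°, groundspeed=136.6 kt
Leg 4: track=225.6°, groundspeed=137.2 kt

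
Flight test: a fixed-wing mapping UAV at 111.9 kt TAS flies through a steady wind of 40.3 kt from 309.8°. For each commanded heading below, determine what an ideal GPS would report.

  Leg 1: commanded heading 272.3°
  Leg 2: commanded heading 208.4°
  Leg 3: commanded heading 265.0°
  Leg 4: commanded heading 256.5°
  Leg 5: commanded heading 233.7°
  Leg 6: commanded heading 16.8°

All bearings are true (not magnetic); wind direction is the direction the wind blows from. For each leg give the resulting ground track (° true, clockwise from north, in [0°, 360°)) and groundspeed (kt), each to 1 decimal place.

Leg 1: track=255.2°, groundspeed=83.6 kt
Leg 2: track=190.2°, groundspeed=126.2 kt
Leg 3: track=246.2°, groundspeed=88.0 kt
Leg 4: track=236.3°, groundspeed=93.6 kt
Leg 5: track=212.8°, groundspeed=109.4 kt
Leg 6: track=37.9°, groundspeed=103.1 kt

Leg 1: heading 272.3°; drift -17.1° → track 255.2°, groundspeed 83.6 kt
Leg 2: heading 208.4°; drift -18.2° → track 190.2°, groundspeed 126.2 kt
Leg 3: heading 265.0°; drift -18.8° → track 246.2°, groundspeed 88.0 kt
Leg 4: heading 256.5°; drift -20.2° → track 236.3°, groundspeed 93.6 kt
Leg 5: heading 233.7°; drift -20.9° → track 212.8°, groundspeed 109.4 kt
Leg 6: heading 16.8°; drift +21.1° → track 37.9°, groundspeed 103.1 kt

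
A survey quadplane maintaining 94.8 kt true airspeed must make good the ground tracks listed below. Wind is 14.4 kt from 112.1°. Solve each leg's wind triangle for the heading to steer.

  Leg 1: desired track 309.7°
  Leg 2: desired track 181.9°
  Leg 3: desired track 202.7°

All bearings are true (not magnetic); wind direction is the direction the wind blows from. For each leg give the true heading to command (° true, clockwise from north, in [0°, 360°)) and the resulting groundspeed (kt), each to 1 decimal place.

Leg 1: desired track 309.7°; wind correction +2.6° → command heading 312.3°, groundspeed 108.4 kt
Leg 2: desired track 181.9°; wind correction -8.2° → command heading 173.7°, groundspeed 88.9 kt
Leg 3: desired track 202.7°; wind correction -8.7° → command heading 194.0°, groundspeed 93.9 kt

Leg 1: heading=312.3°, groundspeed=108.4 kt
Leg 2: heading=173.7°, groundspeed=88.9 kt
Leg 3: heading=194.0°, groundspeed=93.9 kt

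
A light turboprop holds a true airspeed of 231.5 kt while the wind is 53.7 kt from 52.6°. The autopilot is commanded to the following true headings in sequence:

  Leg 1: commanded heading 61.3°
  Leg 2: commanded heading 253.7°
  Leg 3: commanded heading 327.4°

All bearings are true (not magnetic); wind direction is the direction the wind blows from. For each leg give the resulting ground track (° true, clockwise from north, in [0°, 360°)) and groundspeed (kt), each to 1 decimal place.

Leg 1: heading 61.3°; drift +2.6° → track 63.9°, groundspeed 178.6 kt
Leg 2: heading 253.7°; drift -3.9° → track 249.8°, groundspeed 282.3 kt
Leg 3: heading 327.4°; drift -13.3° → track 314.1°, groundspeed 233.2 kt

Leg 1: track=63.9°, groundspeed=178.6 kt
Leg 2: track=249.8°, groundspeed=282.3 kt
Leg 3: track=314.1°, groundspeed=233.2 kt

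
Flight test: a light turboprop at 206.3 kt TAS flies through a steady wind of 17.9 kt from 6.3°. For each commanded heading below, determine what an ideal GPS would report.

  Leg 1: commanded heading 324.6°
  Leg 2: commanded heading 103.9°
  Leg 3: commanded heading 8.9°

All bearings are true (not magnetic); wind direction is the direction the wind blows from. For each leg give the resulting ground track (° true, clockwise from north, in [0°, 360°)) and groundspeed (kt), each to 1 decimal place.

Leg 1: track=321.1°, groundspeed=193.3 kt
Leg 2: track=108.8°, groundspeed=209.4 kt
Leg 3: track=9.1°, groundspeed=188.4 kt

Leg 1: heading 324.6°; drift -3.5° → track 321.1°, groundspeed 193.3 kt
Leg 2: heading 103.9°; drift +4.9° → track 108.8°, groundspeed 209.4 kt
Leg 3: heading 8.9°; drift +0.2° → track 9.1°, groundspeed 188.4 kt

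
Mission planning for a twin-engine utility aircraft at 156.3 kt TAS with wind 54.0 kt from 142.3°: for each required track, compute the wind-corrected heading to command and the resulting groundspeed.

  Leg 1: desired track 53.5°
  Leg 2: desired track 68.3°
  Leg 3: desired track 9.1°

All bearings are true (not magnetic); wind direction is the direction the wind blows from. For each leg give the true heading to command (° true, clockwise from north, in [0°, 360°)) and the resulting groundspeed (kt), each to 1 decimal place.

Leg 1: heading=73.7°, groundspeed=145.5 kt
Leg 2: heading=87.7°, groundspeed=132.5 kt
Leg 3: heading=23.7°, groundspeed=188.2 kt

Leg 1: desired track 53.5°; wind correction +20.2° → command heading 73.7°, groundspeed 145.5 kt
Leg 2: desired track 68.3°; wind correction +19.4° → command heading 87.7°, groundspeed 132.5 kt
Leg 3: desired track 9.1°; wind correction +14.6° → command heading 23.7°, groundspeed 188.2 kt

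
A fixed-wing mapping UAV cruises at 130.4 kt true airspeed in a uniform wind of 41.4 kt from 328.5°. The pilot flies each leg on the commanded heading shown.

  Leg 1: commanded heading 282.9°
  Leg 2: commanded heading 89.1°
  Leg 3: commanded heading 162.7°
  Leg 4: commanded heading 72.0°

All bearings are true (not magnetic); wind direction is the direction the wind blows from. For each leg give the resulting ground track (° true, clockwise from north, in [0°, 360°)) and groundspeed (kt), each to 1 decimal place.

Leg 1: track=266.6°, groundspeed=105.7 kt
Leg 2: track=102.3°, groundspeed=155.6 kt
Leg 3: track=159.3°, groundspeed=170.8 kt
Leg 4: track=88.0°, groundspeed=145.7 kt

Leg 1: heading 282.9°; drift -16.3° → track 266.6°, groundspeed 105.7 kt
Leg 2: heading 89.1°; drift +13.2° → track 102.3°, groundspeed 155.6 kt
Leg 3: heading 162.7°; drift -3.4° → track 159.3°, groundspeed 170.8 kt
Leg 4: heading 72.0°; drift +16.0° → track 88.0°, groundspeed 145.7 kt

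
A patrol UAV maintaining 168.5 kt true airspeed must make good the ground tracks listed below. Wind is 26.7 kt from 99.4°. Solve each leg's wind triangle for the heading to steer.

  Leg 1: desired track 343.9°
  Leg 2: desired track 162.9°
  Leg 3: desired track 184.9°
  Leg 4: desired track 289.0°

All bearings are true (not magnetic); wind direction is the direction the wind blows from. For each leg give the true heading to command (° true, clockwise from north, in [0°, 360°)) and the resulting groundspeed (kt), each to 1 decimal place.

Leg 1: heading=352.1°, groundspeed=178.3 kt
Leg 2: heading=154.7°, groundspeed=154.9 kt
Leg 3: heading=175.8°, groundspeed=164.3 kt
Leg 4: heading=290.5°, groundspeed=194.8 kt

Leg 1: desired track 343.9°; wind correction +8.2° → command heading 352.1°, groundspeed 178.3 kt
Leg 2: desired track 162.9°; wind correction -8.2° → command heading 154.7°, groundspeed 154.9 kt
Leg 3: desired track 184.9°; wind correction -9.1° → command heading 175.8°, groundspeed 164.3 kt
Leg 4: desired track 289.0°; wind correction +1.5° → command heading 290.5°, groundspeed 194.8 kt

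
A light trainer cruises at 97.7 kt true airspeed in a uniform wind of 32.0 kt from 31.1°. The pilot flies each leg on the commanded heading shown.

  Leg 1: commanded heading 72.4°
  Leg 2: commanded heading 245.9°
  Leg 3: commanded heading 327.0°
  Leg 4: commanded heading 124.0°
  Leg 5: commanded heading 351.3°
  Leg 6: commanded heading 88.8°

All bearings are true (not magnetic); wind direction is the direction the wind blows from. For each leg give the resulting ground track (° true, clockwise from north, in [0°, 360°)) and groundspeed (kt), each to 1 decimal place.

Leg 1: track=88.4°, groundspeed=76.6 kt
Leg 2: track=237.5°, groundspeed=125.3 kt
Leg 3: track=308.0°, groundspeed=88.5 kt
Leg 4: track=141.8°, groundspeed=104.3 kt
Leg 5: track=335.6°, groundspeed=75.9 kt
Leg 6: track=107.4°, groundspeed=85.0 kt

Leg 1: heading 72.4°; drift +16.0° → track 88.4°, groundspeed 76.6 kt
Leg 2: heading 245.9°; drift -8.4° → track 237.5°, groundspeed 125.3 kt
Leg 3: heading 327.0°; drift -19.0° → track 308.0°, groundspeed 88.5 kt
Leg 4: heading 124.0°; drift +17.8° → track 141.8°, groundspeed 104.3 kt
Leg 5: heading 351.3°; drift -15.7° → track 335.6°, groundspeed 75.9 kt
Leg 6: heading 88.8°; drift +18.6° → track 107.4°, groundspeed 85.0 kt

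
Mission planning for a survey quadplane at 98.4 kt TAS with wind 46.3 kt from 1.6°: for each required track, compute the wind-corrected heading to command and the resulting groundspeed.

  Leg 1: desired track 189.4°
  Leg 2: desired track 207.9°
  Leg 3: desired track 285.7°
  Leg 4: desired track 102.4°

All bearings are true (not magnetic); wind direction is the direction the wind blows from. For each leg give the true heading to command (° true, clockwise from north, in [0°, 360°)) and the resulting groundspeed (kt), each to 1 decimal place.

Leg 1: desired track 189.4°; wind correction +3.7° → command heading 193.1°, groundspeed 144.1 kt
Leg 2: desired track 207.9°; wind correction +12.0° → command heading 219.9°, groundspeed 137.7 kt
Leg 3: desired track 285.7°; wind correction +27.2° → command heading 312.9°, groundspeed 76.3 kt
Leg 4: desired track 102.4°; wind correction -27.5° → command heading 74.9°, groundspeed 95.9 kt

Leg 1: heading=193.1°, groundspeed=144.1 kt
Leg 2: heading=219.9°, groundspeed=137.7 kt
Leg 3: heading=312.9°, groundspeed=76.3 kt
Leg 4: heading=74.9°, groundspeed=95.9 kt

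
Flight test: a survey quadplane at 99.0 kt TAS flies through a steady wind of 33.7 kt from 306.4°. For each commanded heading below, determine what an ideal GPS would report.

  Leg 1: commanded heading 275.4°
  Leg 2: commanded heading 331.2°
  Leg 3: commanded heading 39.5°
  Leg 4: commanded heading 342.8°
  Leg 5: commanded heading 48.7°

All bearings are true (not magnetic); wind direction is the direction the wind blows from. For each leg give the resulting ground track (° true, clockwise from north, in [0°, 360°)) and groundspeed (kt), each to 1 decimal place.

Leg 1: heading 275.4°; drift -13.9° → track 261.5°, groundspeed 72.2 kt
Leg 2: heading 331.2°; drift +11.7° → track 342.9°, groundspeed 69.9 kt
Leg 3: heading 39.5°; drift +18.5° → track 58.0°, groundspeed 106.3 kt
Leg 4: heading 342.8°; drift +15.5° → track 358.3°, groundspeed 74.6 kt
Leg 5: heading 48.7°; drift +17.2° → track 65.9°, groundspeed 111.2 kt

Leg 1: track=261.5°, groundspeed=72.2 kt
Leg 2: track=342.9°, groundspeed=69.9 kt
Leg 3: track=58.0°, groundspeed=106.3 kt
Leg 4: track=358.3°, groundspeed=74.6 kt
Leg 5: track=65.9°, groundspeed=111.2 kt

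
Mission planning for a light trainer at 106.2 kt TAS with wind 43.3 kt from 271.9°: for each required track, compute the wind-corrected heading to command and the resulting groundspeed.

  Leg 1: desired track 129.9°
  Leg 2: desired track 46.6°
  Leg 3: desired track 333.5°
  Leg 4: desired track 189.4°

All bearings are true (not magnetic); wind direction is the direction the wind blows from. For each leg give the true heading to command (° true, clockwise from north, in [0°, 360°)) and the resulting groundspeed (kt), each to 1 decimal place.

Leg 1: desired track 129.9°; wind correction +14.5° → command heading 144.4°, groundspeed 136.9 kt
Leg 2: desired track 46.6°; wind correction -16.8° → command heading 29.8°, groundspeed 132.1 kt
Leg 3: desired track 333.5°; wind correction -21.0° → command heading 312.5°, groundspeed 78.5 kt
Leg 4: desired track 189.4°; wind correction +23.8° → command heading 213.2°, groundspeed 91.5 kt

Leg 1: heading=144.4°, groundspeed=136.9 kt
Leg 2: heading=29.8°, groundspeed=132.1 kt
Leg 3: heading=312.5°, groundspeed=78.5 kt
Leg 4: heading=213.2°, groundspeed=91.5 kt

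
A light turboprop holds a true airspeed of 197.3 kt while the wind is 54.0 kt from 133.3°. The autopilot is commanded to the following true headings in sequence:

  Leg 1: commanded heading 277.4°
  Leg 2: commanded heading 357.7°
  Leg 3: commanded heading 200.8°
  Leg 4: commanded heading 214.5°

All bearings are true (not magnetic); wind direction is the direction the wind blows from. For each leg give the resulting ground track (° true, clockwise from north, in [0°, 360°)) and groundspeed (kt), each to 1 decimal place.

Leg 1: track=284.9°, groundspeed=243.1 kt
Leg 2: track=348.6°, groundspeed=238.9 kt
Leg 3: track=216.6°, groundspeed=183.5 kt
Leg 4: track=230.3°, groundspeed=196.4 kt

Leg 1: heading 277.4°; drift +7.5° → track 284.9°, groundspeed 243.1 kt
Leg 2: heading 357.7°; drift -9.1° → track 348.6°, groundspeed 238.9 kt
Leg 3: heading 200.8°; drift +15.8° → track 216.6°, groundspeed 183.5 kt
Leg 4: heading 214.5°; drift +15.8° → track 230.3°, groundspeed 196.4 kt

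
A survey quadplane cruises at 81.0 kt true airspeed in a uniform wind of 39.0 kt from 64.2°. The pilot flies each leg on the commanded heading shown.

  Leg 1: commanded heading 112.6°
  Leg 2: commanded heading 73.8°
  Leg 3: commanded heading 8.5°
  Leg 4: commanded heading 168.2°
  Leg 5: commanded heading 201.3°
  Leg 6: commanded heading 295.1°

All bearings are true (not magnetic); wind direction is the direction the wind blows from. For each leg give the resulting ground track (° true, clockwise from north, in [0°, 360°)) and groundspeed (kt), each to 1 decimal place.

Leg 1: track=140.5°, groundspeed=62.3 kt
Leg 2: track=82.5°, groundspeed=43.0 kt
Leg 3: track=339.9°, groundspeed=67.2 kt
Leg 4: track=190.9°, groundspeed=98.0 kt
Leg 5: track=214.9°, groundspeed=112.7 kt
Leg 6: track=279.1°, groundspeed=109.8 kt

Leg 1: heading 112.6°; drift +27.9° → track 140.5°, groundspeed 62.3 kt
Leg 2: heading 73.8°; drift +8.7° → track 82.5°, groundspeed 43.0 kt
Leg 3: heading 8.5°; drift -28.6° → track 339.9°, groundspeed 67.2 kt
Leg 4: heading 168.2°; drift +22.7° → track 190.9°, groundspeed 98.0 kt
Leg 5: heading 201.3°; drift +13.6° → track 214.9°, groundspeed 112.7 kt
Leg 6: heading 295.1°; drift -16.0° → track 279.1°, groundspeed 109.8 kt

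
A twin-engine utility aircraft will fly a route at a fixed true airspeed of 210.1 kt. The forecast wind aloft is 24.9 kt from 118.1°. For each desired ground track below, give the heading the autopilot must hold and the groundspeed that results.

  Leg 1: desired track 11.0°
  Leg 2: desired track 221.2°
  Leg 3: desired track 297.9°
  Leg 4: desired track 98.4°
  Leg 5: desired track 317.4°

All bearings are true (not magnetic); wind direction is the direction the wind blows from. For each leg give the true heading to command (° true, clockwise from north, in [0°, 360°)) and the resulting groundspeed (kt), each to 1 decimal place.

Leg 1: desired track 11.0°; wind correction +6.5° → command heading 17.5°, groundspeed 216.1 kt
Leg 2: desired track 221.2°; wind correction -6.6° → command heading 214.6°, groundspeed 214.3 kt
Leg 3: desired track 297.9°; wind correction +0.0° → command heading 297.9°, groundspeed 235.0 kt
Leg 4: desired track 98.4°; wind correction +2.3° → command heading 100.7°, groundspeed 186.5 kt
Leg 5: desired track 317.4°; wind correction +2.2° → command heading 319.6°, groundspeed 233.4 kt

Leg 1: heading=17.5°, groundspeed=216.1 kt
Leg 2: heading=214.6°, groundspeed=214.3 kt
Leg 3: heading=297.9°, groundspeed=235.0 kt
Leg 4: heading=100.7°, groundspeed=186.5 kt
Leg 5: heading=319.6°, groundspeed=233.4 kt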